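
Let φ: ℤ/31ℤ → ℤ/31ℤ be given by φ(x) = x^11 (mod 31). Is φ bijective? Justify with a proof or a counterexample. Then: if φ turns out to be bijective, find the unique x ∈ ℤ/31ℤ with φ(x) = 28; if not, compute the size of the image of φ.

Since 31 is prime, the nonzero elements of ℤ/31ℤ form a cyclic group of order 30.
As gcd(11, 30) = 1, raising to the 11th power is a bijection on this group: if x_1^11 ≡ x_2^11 then (x_1x_2^{−1})^11 = 1, and the only element of order dividing gcd(11, 30) = 1 is 1, so x_1 = x_2.
With φ(0) = 0 this makes φ injective on all of ℤ/31ℤ, hence bijective (finite equal-size domain and codomain). In particular φ is bijective.
Since φ is bijective, we find the preimage of 28. The inverse of x ↦ x^11 on (ℤ/31ℤ)^× is x ↦ x^11, because 11·11 = 121 = 4·30 + 1 ≡ 1 (mod 30) and x^{30} = 1 for x ≠ 0 (Fermat). So φ⁻¹(28) = 28^11 mod 31.
Repeated squaring mod 31: 28^1 ≡ 28, 28^2 ≡ 28² = 784 ≡ 9, 28^4 ≡ 9² = 81 ≡ 19, 28^8 ≡ 19² = 361 ≡ 20. Since 11 = 8 + 2 + 1, 28^11 ≡ 20·9·28: 20·9 = 180 ≡ 25, then 25·28 = 700 ≡ 18. So 28^11 ≡ 18 (mod 31).
Hence φ⁻¹(28) = 18.

18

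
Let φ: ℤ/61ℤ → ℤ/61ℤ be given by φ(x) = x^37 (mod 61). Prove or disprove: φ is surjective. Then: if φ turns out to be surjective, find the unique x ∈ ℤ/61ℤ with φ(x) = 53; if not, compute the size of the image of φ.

Since 61 is prime, the nonzero elements of ℤ/61ℤ form a cyclic group of order 60.
As gcd(37, 60) = 1, raising to the 37th power is a bijection on this group: if s^37 ≡ t^37 then (st^{−1})^37 = 1, and the only element of order dividing gcd(37, 60) = 1 is 1, so s = t.
With φ(0) = 0 this makes φ injective on all of ℤ/61ℤ, hence bijective (finite equal-size domain and codomain). In particular φ is surjective.
Since φ is surjective, we find the preimage of 53. The inverse of x ↦ x^37 on (ℤ/61ℤ)^× is x ↦ x^13, because 37·13 = 481 = 8·60 + 1 ≡ 1 (mod 60) and x^{60} = 1 for x ≠ 0 (Fermat). So φ⁻¹(53) = 53^13 mod 61.
Repeated squaring mod 61: 53^1 ≡ 53, 53^2 ≡ 53² = 2809 ≡ 3, 53^4 ≡ 3² = 9, 53^8 ≡ 9² = 81 ≡ 20. Since 13 = 8 + 4 + 1, 53^13 ≡ 20·9·53: 20·9 = 180 ≡ 58, then 58·53 = 3074 ≡ 24. So 53^13 ≡ 24 (mod 61).
Hence φ⁻¹(53) = 24.

24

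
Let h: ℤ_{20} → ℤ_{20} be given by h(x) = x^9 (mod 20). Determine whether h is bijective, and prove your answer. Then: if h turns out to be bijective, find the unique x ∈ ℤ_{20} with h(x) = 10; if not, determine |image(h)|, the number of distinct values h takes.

h(0) = 0^9 = 0.
h(10): Repeated squaring mod 20: 10^1 ≡ 10, 10^2 ≡ 10² = 100 ≡ 0, 10^4 ≡ 0² = 0, 10^8 ≡ 0² = 0. Since 9 = 8 + 1, 10^9 ≡ 0·10: 0·10 = 0. So 10^9 ≡ 0 (mod 20).
So h(0) = h(10) = 0 while 0 ≠ 10, therefore h is not injective, hence not bijective.
Since h is not bijective, we determine |image(h)|. Computing x^9 mod 20 for each x (by repeated squaring, reducing mod 20 at every step), the values h(0), h(1), …, h(19) are: 0, 1, 12, 3, 4, 5, 16, 7, 8, 9, 0, 11, 12, 13, 4, 15, 16, 17, 8, 19.
The distinct values are {0, 1, 3, 4, 5, 7, 8, 9, 11, 12, 13, 15, 16, 17, 19}; there are 15 of them.

15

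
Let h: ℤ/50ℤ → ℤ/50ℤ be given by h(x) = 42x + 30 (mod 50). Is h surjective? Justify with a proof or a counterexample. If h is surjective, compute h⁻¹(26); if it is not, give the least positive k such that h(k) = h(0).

25

Since gcd(42, 50) = 2, we have 42x ≡ 0 (mod 2) for all x, so h(x) ≡ 0 (mod 2).
But 1 ≢ 0 (mod 2), so 1 ∈ ℤ/50ℤ has no preimage. So h is not surjective.
Since h is not surjective, we find the least positive k with h(k) = h(0): this means 42k ≡ 0 (mod 50), i.e. 50 ∣ 42k. Since gcd(42, 50) = 2, dividing through by 2 this holds exactly when 25 ∣ 21k, and as gcd(21, 25) = 1, exactly when 25 ∣ k.
The smallest positive such k is 25.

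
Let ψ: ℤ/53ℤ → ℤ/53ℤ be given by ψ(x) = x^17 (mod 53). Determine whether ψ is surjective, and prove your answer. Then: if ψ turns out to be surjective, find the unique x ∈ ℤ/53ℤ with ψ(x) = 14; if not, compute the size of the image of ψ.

22

Since 53 is prime, the nonzero elements of ℤ/53ℤ form a cyclic group of order 52.
As gcd(17, 52) = 1, raising to the 17th power is a bijection on this group: if x_1^17 ≡ x_2^17 then (x_1x_2^{−1})^17 = 1, and the only element of order dividing gcd(17, 52) = 1 is 1, so x_1 = x_2.
With ψ(0) = 0 this makes ψ injective on all of ℤ/53ℤ, hence bijective (finite equal-size domain and codomain). In particular ψ is surjective.
Since ψ is surjective, we find the preimage of 14. The inverse of x ↦ x^17 on (ℤ/53ℤ)^× is x ↦ x^49, because 17·49 = 833 = 16·52 + 1 ≡ 1 (mod 52) and x^{52} = 1 for x ≠ 0 (Fermat). So ψ⁻¹(14) = 14^49 mod 53.
Repeated squaring mod 53: 14^1 ≡ 14, 14^2 ≡ 14² = 196 ≡ 37, 14^4 ≡ 37² = 1369 ≡ 44, 14^8 ≡ 44² = 1936 ≡ 28, 14^16 ≡ 28² = 784 ≡ 42, 14^32 ≡ 42² = 1764 ≡ 15. Since 49 = 32 + 16 + 1, 14^49 ≡ 15·42·14: 15·42 = 630 ≡ 47, then 47·14 = 658 ≡ 22. So 14^49 ≡ 22 (mod 53).
Hence ψ⁻¹(14) = 22.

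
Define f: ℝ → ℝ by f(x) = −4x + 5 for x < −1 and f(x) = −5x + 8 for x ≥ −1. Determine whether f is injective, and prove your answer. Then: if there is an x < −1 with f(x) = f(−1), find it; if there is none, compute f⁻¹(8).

-2

Both pieces are strictly decreasing (slopes −4 and −5), so each is injective on its own interval.
The left piece maps (−∞, −1) onto (9, ∞); the right piece maps [−1, ∞) onto (−∞, 13].
These images overlap. In particular f(−1) = 13 (right piece), and solving −4x + 5 = 13 on the left piece gives x = −2 < −1.
So f(−2) = f(−1) with −2 ≠ −1, and f is not injective. This x = −2 is the requested value below −1.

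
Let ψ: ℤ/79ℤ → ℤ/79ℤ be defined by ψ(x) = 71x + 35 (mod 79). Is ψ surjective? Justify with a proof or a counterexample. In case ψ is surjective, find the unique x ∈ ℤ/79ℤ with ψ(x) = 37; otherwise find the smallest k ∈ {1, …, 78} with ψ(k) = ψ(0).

Recall: surjectivity means every element of the codomain has a preimage under ψ.
Since gcd(71, 79) = 1, 71 is invertible modulo 79. Euclid's algorithm: 79 = 1·71 + 8, 71 = 8·8 + 7, 8 = 1·7 + 1; back-substituting gives 1 = 69·71 − 62·79, so 71⁻¹ ≡ 69 (mod 79).
For any y ∈ ℤ/79ℤ, x = 69(y − 35) mod 79 satisfies ψ(x) = 71·69(y − 35) + 35 ≡ y (since 71·69 ≡ 1 mod 79). So every y has a preimage.
Therefore ψ is surjective.
Since ψ is surjective, we compute ψ⁻¹(37): solve 71x + 35 ≡ 37 (mod 79), i.e. 71x ≡ 2 (mod 79).
Multiplying by 71⁻¹ = 69 gives x ≡ 69·2 = 138 = 1·79 + 59 ≡ 59 (mod 79).
Check: ψ(59) = 71·59 + 35 = 4224 = 53·79 + 37 ≡ 37 (mod 79).

59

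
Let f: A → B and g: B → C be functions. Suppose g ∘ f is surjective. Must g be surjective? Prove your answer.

Let c ∈ C. Since g ∘ f is surjective, some a ∈ A has g(f(a)) = c. Then b = f(a) ∈ B satisfies g(b) = c. So g is surjective.

surjective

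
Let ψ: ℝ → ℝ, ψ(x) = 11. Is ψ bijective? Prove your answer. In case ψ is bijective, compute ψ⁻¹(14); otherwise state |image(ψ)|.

1

Recall: ψ is injective if ψ(a) = ψ(b) implies a = b.
ψ(0) = 11 = ψ(1) with 0 ≠ 1, so ψ is not injective, hence not bijective.
Since ψ is not bijective, we state |image(ψ)|: the image of ψ is {11}, which has 1 element.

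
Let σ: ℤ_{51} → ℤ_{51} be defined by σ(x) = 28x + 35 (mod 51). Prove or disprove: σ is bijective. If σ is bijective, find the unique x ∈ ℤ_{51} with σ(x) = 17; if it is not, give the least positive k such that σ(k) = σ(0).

If σ(a) = σ(b), then 28a ≡ 28b (mod 51). Because gcd(28, 51) = 1, we may cancel 28 to get a ≡ b (mod 51).
We now compute 28⁻¹ mod 51 explicitly. Euclid's algorithm: 51 = 1·28 + 23, 28 = 1·23 + 5, 23 = 4·5 + 3, 5 = 1·3 + 2, 3 = 1·2 + 1; back-substituting gives 1 = 31·28 − 17·51, so 28⁻¹ ≡ 31 (mod 51).
Then y ↦ 31(y − 35) is a two-sided inverse to σ, so every y ∈ ℤ_{51} has a preimage.
So σ is bijective.
Since σ is bijective, we compute σ⁻¹(17): solve 28x + 35 ≡ 17 (mod 51), i.e. 28x ≡ 33 (mod 51).
Multiplying by 28⁻¹ = 31 gives x ≡ 31·33 = 1023 = 20·51 + 3 ≡ 3 (mod 51).
Check: σ(3) = 28·3 + 35 = 119 = 2·51 + 17 ≡ 17 (mod 51).

3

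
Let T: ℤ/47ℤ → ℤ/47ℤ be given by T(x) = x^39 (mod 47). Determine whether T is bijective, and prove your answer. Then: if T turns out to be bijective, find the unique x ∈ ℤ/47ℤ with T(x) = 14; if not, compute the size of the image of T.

21

Since 47 is prime, the nonzero elements of ℤ/47ℤ form a cyclic group of order 46.
As gcd(39, 46) = 1, raising to the 39th power is a bijection on this group: if s^39 ≡ t^39 then (st^{−1})^39 = 1, and the only element of order dividing gcd(39, 46) = 1 is 1, so s = t.
With T(0) = 0 this makes T injective on all of ℤ/47ℤ, hence bijective (finite equal-size domain and codomain). In particular T is bijective.
Since T is bijective, we find the preimage of 14. The inverse of x ↦ x^39 on (ℤ/47ℤ)^× is x ↦ x^13, because 39·13 = 507 = 11·46 + 1 ≡ 1 (mod 46) and x^{46} = 1 for x ≠ 0 (Fermat). So T⁻¹(14) = 14^13 mod 47.
Repeated squaring mod 47: 14^1 ≡ 14, 14^2 ≡ 14² = 196 ≡ 8, 14^4 ≡ 8² = 64 ≡ 17, 14^8 ≡ 17² = 289 ≡ 7. Since 13 = 8 + 4 + 1, 14^13 ≡ 7·17·14: 7·17 = 119 ≡ 25, then 25·14 = 350 ≡ 21. So 14^13 ≡ 21 (mod 47).
Hence T⁻¹(14) = 21.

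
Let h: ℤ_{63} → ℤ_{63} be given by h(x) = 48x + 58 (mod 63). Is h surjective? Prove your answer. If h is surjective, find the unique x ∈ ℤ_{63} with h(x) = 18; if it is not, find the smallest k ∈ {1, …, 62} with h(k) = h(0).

Since gcd(48, 63) = 3, we have 48x ≡ 0 (mod 3) for all x, so h(x) ≡ 1 (mod 3).
But 0 ≢ 1 (mod 3), so 0 ∈ ℤ_{63} has no preimage. Therefore h is not surjective.
Since h is not surjective, we find the least positive k with h(k) = h(0): this means 48k ≡ 0 (mod 63), i.e. 63 ∣ 48k. Since gcd(48, 63) = 3, dividing through by 3 this holds exactly when 21 ∣ 16k, and as gcd(16, 21) = 1, exactly when 21 ∣ k.
The smallest positive such k is 21.

21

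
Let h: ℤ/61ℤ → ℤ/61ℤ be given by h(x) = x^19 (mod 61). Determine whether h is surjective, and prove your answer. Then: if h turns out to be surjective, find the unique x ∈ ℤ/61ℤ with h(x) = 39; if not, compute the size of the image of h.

Since 61 is prime, the nonzero elements of ℤ/61ℤ form a cyclic group of order 60.
As gcd(19, 60) = 1, raising to the 19th power is a bijection on this group: if a^19 ≡ b^19 then (ab^{−1})^19 = 1, and the only element of order dividing gcd(19, 60) = 1 is 1, so a = b.
With h(0) = 0 this makes h injective on all of ℤ/61ℤ, hence bijective (finite equal-size domain and codomain). In particular h is surjective.
Since h is surjective, we find the preimage of 39. The inverse of x ↦ x^19 on (ℤ/61ℤ)^× is x ↦ x^19, because 19·19 = 361 = 6·60 + 1 ≡ 1 (mod 60) and x^{60} = 1 for x ≠ 0 (Fermat). So h⁻¹(39) = 39^19 mod 61.
Repeated squaring mod 61: 39^1 ≡ 39, 39^2 ≡ 39² = 1521 ≡ 57, 39^4 ≡ 57² = 3249 ≡ 16, 39^8 ≡ 16² = 256 ≡ 12, 39^16 ≡ 12² = 144 ≡ 22. Since 19 = 16 + 2 + 1, 39^19 ≡ 22·57·39: 22·57 = 1254 ≡ 34, then 34·39 = 1326 ≡ 45. So 39^19 ≡ 45 (mod 61).
Hence h⁻¹(39) = 45.

45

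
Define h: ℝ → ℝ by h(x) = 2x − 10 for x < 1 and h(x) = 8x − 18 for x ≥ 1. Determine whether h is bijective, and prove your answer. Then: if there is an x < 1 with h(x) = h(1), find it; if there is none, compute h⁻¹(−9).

Both pieces are strictly increasing (slopes 2 and 8), so each is injective on its own interval.
The left piece maps (−∞, 1) onto (−∞, −8); the right piece maps [1, ∞) onto [−10, ∞).
These images overlap. In particular h(1) = −10 (right piece), and solving 2x − 10 = −10 on the left piece gives x = 0 < 1.
So h(0) = h(1) with 0 ≠ 1, and h is not injective, hence not bijective. This x = 0 is the requested value below 1.

0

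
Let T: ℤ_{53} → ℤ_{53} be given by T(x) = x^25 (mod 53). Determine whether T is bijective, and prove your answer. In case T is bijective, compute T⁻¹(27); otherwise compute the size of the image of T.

51

Since 53 is prime, the nonzero elements of ℤ_{53} form a cyclic group of order 52.
As gcd(25, 52) = 1, raising to the 25th power is a bijection on this group: if a^25 ≡ b^25 then (ab^{−1})^25 = 1, and the only element of order dividing gcd(25, 52) = 1 is 1, so a = b.
With T(0) = 0 this makes T injective on all of ℤ_{53}, hence bijective (finite equal-size domain and codomain). In particular T is bijective.
Since T is bijective, we find the preimage of 27. The inverse of x ↦ x^25 on (ℤ_{53})^× is x ↦ x^25, because 25·25 = 625 = 12·52 + 1 ≡ 1 (mod 52) and x^{52} = 1 for x ≠ 0 (Fermat). So T⁻¹(27) = 27^25 mod 53.
Repeated squaring mod 53: 27^1 ≡ 27, 27^2 ≡ 27² = 729 ≡ 40, 27^4 ≡ 40² = 1600 ≡ 10, 27^8 ≡ 10² = 100 ≡ 47, 27^16 ≡ 47² = 2209 ≡ 36. Since 25 = 16 + 8 + 1, 27^25 ≡ 36·47·27: 36·47 = 1692 ≡ 49, then 49·27 = 1323 ≡ 51. So 27^25 ≡ 51 (mod 53).
Hence T⁻¹(27) = 51.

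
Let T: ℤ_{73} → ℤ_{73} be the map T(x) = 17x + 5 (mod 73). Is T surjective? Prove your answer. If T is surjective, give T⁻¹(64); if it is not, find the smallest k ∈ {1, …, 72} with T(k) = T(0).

Since gcd(17, 73) = 1, 17 is invertible modulo 73. Euclid's algorithm: 73 = 4·17 + 5, 17 = 3·5 + 2, 5 = 2·2 + 1; back-substituting gives 1 = 43·17 − 10·73, so 17⁻¹ ≡ 43 (mod 73).
For any y ∈ ℤ_{73}, x = 43(y − 5) mod 73 satisfies T(x) = 17·43(y − 5) + 5 ≡ y (since 17·43 ≡ 1 mod 73). So every y has a preimage.
So T is surjective.
Since T is surjective, we compute T⁻¹(64): solve 17x + 5 ≡ 64 (mod 73), i.e. 17x ≡ 59 (mod 73).
Multiplying by 17⁻¹ = 43 gives x ≡ 43·59 = 2537 = 34·73 + 55 ≡ 55 (mod 73).
Check: T(55) = 17·55 + 5 = 940 = 12·73 + 64 ≡ 64 (mod 73).

55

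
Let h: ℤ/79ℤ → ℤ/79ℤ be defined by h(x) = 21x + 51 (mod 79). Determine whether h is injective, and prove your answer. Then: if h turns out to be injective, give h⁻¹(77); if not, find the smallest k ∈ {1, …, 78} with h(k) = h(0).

If h(x_1) = h(x_2), then 21x_1 ≡ 21x_2 (mod 79). Because gcd(21, 79) = 1, we may cancel 21 to get x_1 ≡ x_2 (mod 79).
So h is injective.
We now compute 21⁻¹ mod 79 explicitly. Euclid's algorithm: 79 = 3·21 + 16, 21 = 1·16 + 5, 16 = 3·5 + 1; back-substituting gives 1 = 64·21 − 17·79, so 21⁻¹ ≡ 64 (mod 79).
Since h is injective, we compute h⁻¹(77): solve 21x + 51 ≡ 77 (mod 79), i.e. 21x ≡ 26 (mod 79).
Multiplying by 21⁻¹ = 64 gives x ≡ 64·26 = 1664 = 21·79 + 5 ≡ 5 (mod 79).
Check: h(5) = 21·5 + 51 = 156 = 1·79 + 77 ≡ 77 (mod 79).

5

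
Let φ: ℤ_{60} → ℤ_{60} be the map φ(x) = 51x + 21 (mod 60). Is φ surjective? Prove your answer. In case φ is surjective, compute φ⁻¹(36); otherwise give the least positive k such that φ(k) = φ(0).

20

Recall that surjectivity means every element of the codomain has a preimage under φ.
Since gcd(51, 60) = 3, we have 51x ≡ 0 (mod 3) for all x, so φ(x) ≡ 0 (mod 3).
But 1 ≢ 0 (mod 3), so 1 ∈ ℤ_{60} has no preimage. Thus φ is not surjective.
Since φ is not surjective, we find the least positive k with φ(k) = φ(0): this means 51k ≡ 0 (mod 60), i.e. 60 ∣ 51k. Since gcd(51, 60) = 3, dividing through by 3 this holds exactly when 20 ∣ 17k, and as gcd(17, 20) = 1, exactly when 20 ∣ k.
The smallest positive such k is 20.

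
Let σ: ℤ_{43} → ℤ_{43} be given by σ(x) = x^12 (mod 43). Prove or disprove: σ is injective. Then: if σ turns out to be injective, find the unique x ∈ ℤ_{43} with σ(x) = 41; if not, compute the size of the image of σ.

8

σ(1) = 1^12 = 1.
σ(6): Repeated squaring mod 43: 6^1 ≡ 6, 6^2 ≡ 6² = 36, 6^4 ≡ 36² = 1296 ≡ 6, 6^8 ≡ 6² = 36. Since 12 = 8 + 4, 6^12 ≡ 36·6: 36·6 = 216 ≡ 1. So 6^12 ≡ 1 (mod 43).
So σ(1) = σ(6) = 1 while 1 ≠ 6, therefore σ is not injective.
Since σ is not injective, we determine |image(σ)|. Computing x^12 mod 43 for each x (by repeated squaring, reducing mod 43 at every step), the values σ(0), σ(1), …, σ(42) are: 0, 1, 11, 4, 35, 41, 1, 1, 41, 16, 21, 16, 11, 41, 11, 35, 21, 21, 4, 35, 16, 4, 4, 16, 35, 4, 21, 21, 35, 11, 41, 11, 16, 21, 16, 41, 1, 1, 41, 35, 4, 11, 1.
The distinct values are {0, 1, 4, 11, 16, 21, 35, 41}; there are 8 of them.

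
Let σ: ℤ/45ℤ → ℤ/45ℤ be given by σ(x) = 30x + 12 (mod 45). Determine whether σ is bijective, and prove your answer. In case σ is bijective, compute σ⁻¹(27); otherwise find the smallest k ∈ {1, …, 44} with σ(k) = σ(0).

3

We have gcd(30, 45) = 15 > 1. Taking s = 0 and t = 3: σ(0) = 12 and σ(3) = 30·3 + 12 = 102 ≡ 12 (mod 45).
So σ(0) = σ(3) while 0 ≠ 3, thus σ is not injective, hence not bijective.
Since σ is not bijective, we find the least positive k with σ(k) = σ(0): this means 30k ≡ 0 (mod 45), i.e. 45 ∣ 30k. Since gcd(30, 45) = 15, dividing through by 15 this holds exactly when 3 ∣ 2k, and as gcd(2, 3) = 1, exactly when 3 ∣ k.
The smallest positive such k is 3.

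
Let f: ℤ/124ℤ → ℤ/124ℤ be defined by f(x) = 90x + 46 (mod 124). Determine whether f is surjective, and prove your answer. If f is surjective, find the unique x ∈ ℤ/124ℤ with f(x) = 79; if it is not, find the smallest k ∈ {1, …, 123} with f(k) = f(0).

Since gcd(90, 124) = 2, we have 90x ≡ 0 (mod 2) for all x, so f(x) ≡ 0 (mod 2).
But 1 ≢ 0 (mod 2), so 1 ∈ ℤ/124ℤ has no preimage. Thus f is not surjective.
Since f is not surjective, we find the least positive k with f(k) = f(0): this means 90k ≡ 0 (mod 124), i.e. 124 ∣ 90k. Since gcd(90, 124) = 2, dividing through by 2 this holds exactly when 62 ∣ 45k, and as gcd(45, 62) = 1, exactly when 62 ∣ k.
The smallest positive such k is 62.

62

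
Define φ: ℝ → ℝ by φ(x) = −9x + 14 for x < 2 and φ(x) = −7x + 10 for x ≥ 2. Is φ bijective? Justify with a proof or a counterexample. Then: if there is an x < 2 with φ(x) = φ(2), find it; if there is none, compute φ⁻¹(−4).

2

Both pieces are strictly decreasing (slopes −9 and −7), so each is injective on its own interval.
The left piece maps (−∞, 2) onto (−4, ∞); the right piece maps [2, ∞) onto (−∞, −4].
Since −4 = −4, the images partition ℝ: φ is injective and surjective, hence bijective.
Because the two images are disjoint, no x < 2 has φ(x) = φ(2), so we compute φ⁻¹(−4): −4 lies in (−∞, −4], so solve −7x + 10 = −4: x = (−4 − 10)/(−7) = 2.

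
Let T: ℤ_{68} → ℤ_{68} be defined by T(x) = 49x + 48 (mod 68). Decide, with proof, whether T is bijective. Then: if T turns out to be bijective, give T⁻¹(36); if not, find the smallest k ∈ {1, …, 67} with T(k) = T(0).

Recall that T is injective when T(s) = T(t) forces s = t.
If T(s) = T(t), then 49s ≡ 49t (mod 68). Because gcd(49, 68) = 1, we may cancel 49 to get s ≡ t (mod 68).
We now compute 49⁻¹ mod 68 explicitly. Euclid's algorithm: 68 = 1·49 + 19, 49 = 2·19 + 11, 19 = 1·11 + 8, 11 = 1·8 + 3, 8 = 2·3 + 2, 3 = 1·2 + 1; back-substituting gives 1 = 25·49 − 18·68, so 49⁻¹ ≡ 25 (mod 68).
Then y ↦ 25(y − 48) is a two-sided inverse to T, so every y ∈ ℤ_{68} has a preimage.
Hence T is bijective.
Since T is bijective, we find T⁻¹(36): we need 49x ≡ 36 − 48 ≡ 56 (mod 68). Using 49⁻¹ = 25: x ≡ 25·56 = 1400 = 20·68 + 40, so x = 40.
Check: T(40) = 49·40 + 48 = 2008 = 29·68 + 36 ≡ 36 (mod 68).

40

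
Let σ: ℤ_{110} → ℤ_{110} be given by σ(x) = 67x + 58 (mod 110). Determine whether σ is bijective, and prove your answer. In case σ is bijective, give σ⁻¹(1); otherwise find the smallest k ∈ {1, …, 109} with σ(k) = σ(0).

Suppose σ(x_1) = σ(x_2) in ℤ_{110}. Then 67x_1 + 58 ≡ 67x_2 + 58 (mod 110), hence 67(x_1 − x_2) ≡ 0 (mod 110).
Since gcd(67, 110) = 1, 67 is invertible modulo 110, thus x_1 − x_2 ≡ 0 (mod 110), i.e. x_1 = x_2.
We now compute 67⁻¹ mod 110 explicitly. Euclid's algorithm: 110 = 1·67 + 43, 67 = 1·43 + 24, 43 = 1·24 + 19, 24 = 1·19 + 5, 19 = 3·5 + 4, 5 = 1·4 + 1; back-substituting gives 1 = 23·67 − 14·110, so 67⁻¹ ≡ 23 (mod 110).
For any y ∈ ℤ_{110}, x = 23(y − 58) mod 110 satisfies σ(x) = 67·23(y − 58) + 58 ≡ y (since 67·23 ≡ 1 mod 110). So every y has a preimage.
Hence σ is bijective.
Since σ is bijective, we find σ⁻¹(1): we need 67x ≡ 1 − 58 ≡ 53 (mod 110). Using 67⁻¹ = 23: x ≡ 23·53 = 1219 = 11·110 + 9, so x = 9.
Check: σ(9) = 67·9 + 58 = 661 = 6·110 + 1 ≡ 1 (mod 110).

9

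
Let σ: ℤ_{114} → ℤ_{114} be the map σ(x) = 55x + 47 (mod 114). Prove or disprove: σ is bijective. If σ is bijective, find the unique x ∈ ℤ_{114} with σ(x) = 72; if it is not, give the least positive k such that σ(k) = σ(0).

If σ(u) = σ(v), then 55u ≡ 55v (mod 114). Because gcd(55, 114) = 1, we may cancel 55 to get u ≡ v (mod 114).
We now compute 55⁻¹ mod 114 explicitly. Euclid's algorithm: 114 = 2·55 + 4, 55 = 13·4 + 3, 4 = 1·3 + 1; back-substituting gives 1 = 85·55 − 41·114, so 55⁻¹ ≡ 85 (mod 114).
For any y ∈ ℤ_{114}, x = 85(y − 47) mod 114 satisfies σ(x) = 55·85(y − 47) + 47 ≡ y (since 55·85 ≡ 1 mod 114). So every y has a preimage.
Thus σ is bijective.
Since σ is bijective, we find σ⁻¹(72): we need 55x ≡ 72 − 47 ≡ 25 (mod 114). Using 55⁻¹ = 85: x ≡ 85·25 = 2125 = 18·114 + 73, so x = 73.
Check: σ(73) = 55·73 + 47 = 4062 = 35·114 + 72 ≡ 72 (mod 114).

73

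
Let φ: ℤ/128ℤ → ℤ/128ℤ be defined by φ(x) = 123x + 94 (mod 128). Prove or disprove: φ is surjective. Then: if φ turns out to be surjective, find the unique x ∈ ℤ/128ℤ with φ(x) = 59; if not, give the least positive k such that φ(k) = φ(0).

7

Since gcd(123, 128) = 1, 123 is invertible modulo 128. Euclid's algorithm: 128 = 1·123 + 5, 123 = 24·5 + 3, 5 = 1·3 + 2, 3 = 1·2 + 1; back-substituting gives 1 = 51·123 − 49·128, so 123⁻¹ ≡ 51 (mod 128).
For any y ∈ ℤ/128ℤ, x = 51(y − 94) mod 128 satisfies φ(x) = 123·51(y − 94) + 94 ≡ y (since 123·51 ≡ 1 mod 128). So every y has a preimage.
Thus φ is surjective.
Since φ is surjective, we compute φ⁻¹(59): solve 123x + 94 ≡ 59 (mod 128), i.e. 123x ≡ 93 (mod 128).
Multiplying by 123⁻¹ = 51 gives x ≡ 51·93 = 4743 = 37·128 + 7 ≡ 7 (mod 128).
Check: φ(7) = 123·7 + 94 = 955 = 7·128 + 59 ≡ 59 (mod 128).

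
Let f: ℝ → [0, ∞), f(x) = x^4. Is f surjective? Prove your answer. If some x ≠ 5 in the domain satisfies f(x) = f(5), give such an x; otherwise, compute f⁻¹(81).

For any y ∈ [0, ∞), x = y^{1/4} ∈ ℝ satisfies x^4 = y, so f is surjective.
For the follow-up, such an x exists: taking x = −5 ∈ ℝ gives f(−5) = 625 = f(5) with −5 ≠ 5.

-5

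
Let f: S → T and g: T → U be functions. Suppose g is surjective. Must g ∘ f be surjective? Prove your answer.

No. Take S = {1}, T = U = {1, 2, 3}, f(1) = 1, and g = identity (surjective).
Then (g ∘ f)(1) = 1, and 3 ∈ U has no preimage under g ∘ f, so g ∘ f is not surjective.

not surjective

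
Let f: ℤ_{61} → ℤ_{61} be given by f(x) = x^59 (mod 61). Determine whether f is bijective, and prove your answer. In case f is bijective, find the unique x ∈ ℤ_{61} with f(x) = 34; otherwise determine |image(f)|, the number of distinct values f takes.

Since 61 is prime, the nonzero elements of ℤ_{61} form a cyclic group of order 60.
As gcd(59, 60) = 1, raising to the 59th power is a bijection on this group: if a^59 ≡ b^59 then (ab^{−1})^59 = 1, and the only element of order dividing gcd(59, 60) = 1 is 1, so a = b.
With f(0) = 0 this makes f injective on all of ℤ_{61}, hence bijective (finite equal-size domain and codomain). In particular f is bijective.
Since f is bijective, we find the preimage of 34. The inverse of x ↦ x^59 on (ℤ_{61})^× is x ↦ x^59, because 59·59 = 3481 = 58·60 + 1 ≡ 1 (mod 60) and x^{60} = 1 for x ≠ 0 (Fermat). So f⁻¹(34) = 34^59 mod 61.
Repeated squaring mod 61: 34^1 ≡ 34, 34^2 ≡ 34² = 1156 ≡ 58, 34^4 ≡ 58² = 3364 ≡ 9, 34^8 ≡ 9² = 81 ≡ 20, 34^16 ≡ 20² = 400 ≡ 34, 34^32 ≡ 34² = 1156 ≡ 58. Since 59 = 32 + 16 + 8 + 2 + 1, 34^59 ≡ 58·34·20·58·34: 58·34 = 1972 ≡ 20, then 20·20 = 400 ≡ 34, then 34·58 = 1972 ≡ 20, then 20·34 = 680 ≡ 9. So 34^59 ≡ 9 (mod 61).
Hence f⁻¹(34) = 9.

9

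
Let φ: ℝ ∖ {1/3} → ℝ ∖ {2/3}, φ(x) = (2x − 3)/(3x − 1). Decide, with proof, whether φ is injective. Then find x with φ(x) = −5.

8/17

Suppose φ(s) = φ(t). Cross-multiplying: (2s − 3)(3t − 1) = (2t − 3)(3s − 1).
Expanding both sides and cancelling the symmetric terms leaves 7·(s − t) = 0. Since 7 ≠ 0, s = t. Hence φ is injective.
Solving φ(x) = −5: cross-multiplying gives 2x − 3 = −5(3x − 1), which rearranges to 17x = 8, so x = 8/17.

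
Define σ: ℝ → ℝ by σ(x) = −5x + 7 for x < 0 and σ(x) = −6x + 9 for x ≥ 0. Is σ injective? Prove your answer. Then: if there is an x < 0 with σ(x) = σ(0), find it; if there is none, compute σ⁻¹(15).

-2/5

Both pieces are strictly decreasing (slopes −5 and −6), so each is injective on its own interval.
The left piece maps (−∞, 0) onto (7, ∞); the right piece maps [0, ∞) onto (−∞, 9].
These images overlap. In particular σ(0) = 9 (right piece), and solving −5x + 7 = 9 on the left piece gives x = −2/5 < 0.
So σ(−2/5) = σ(0) with −2/5 ≠ 0, and σ is not injective. This x = −2/5 is the requested value below 0.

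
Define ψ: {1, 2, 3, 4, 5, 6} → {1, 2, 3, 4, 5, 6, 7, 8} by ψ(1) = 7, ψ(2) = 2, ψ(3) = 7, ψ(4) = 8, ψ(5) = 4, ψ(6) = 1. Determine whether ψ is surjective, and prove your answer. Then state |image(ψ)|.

No element maps to 3, so ψ is not surjective.
The image of ψ is {1, 2, 4, 7, 8}, which has 5 elements.

5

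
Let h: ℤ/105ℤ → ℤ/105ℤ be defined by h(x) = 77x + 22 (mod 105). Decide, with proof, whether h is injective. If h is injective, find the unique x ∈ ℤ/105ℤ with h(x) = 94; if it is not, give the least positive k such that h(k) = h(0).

15

We have gcd(77, 105) = 7 > 1. Taking a = 0 and b = 15: h(0) = 22 and h(15) = 77·15 + 22 = 1177 ≡ 22 (mod 105).
So h(0) = h(15) while 0 ≠ 15, thus h is not injective.
Since h is not injective, we find the least positive k with h(k) = h(0): this means 77k ≡ 0 (mod 105), i.e. 105 ∣ 77k. Since gcd(77, 105) = 7, dividing through by 7 this holds exactly when 15 ∣ 11k, and as gcd(11, 15) = 1, exactly when 15 ∣ k.
The smallest positive such k is 15.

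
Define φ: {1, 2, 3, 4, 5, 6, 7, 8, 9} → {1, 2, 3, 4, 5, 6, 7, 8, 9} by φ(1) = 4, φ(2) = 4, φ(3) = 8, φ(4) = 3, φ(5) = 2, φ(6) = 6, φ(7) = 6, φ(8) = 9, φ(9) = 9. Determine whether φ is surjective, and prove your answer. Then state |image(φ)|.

No element maps to 1, so φ is not surjective.
The image of φ is {2, 3, 4, 6, 8, 9}, which has 6 elements.

6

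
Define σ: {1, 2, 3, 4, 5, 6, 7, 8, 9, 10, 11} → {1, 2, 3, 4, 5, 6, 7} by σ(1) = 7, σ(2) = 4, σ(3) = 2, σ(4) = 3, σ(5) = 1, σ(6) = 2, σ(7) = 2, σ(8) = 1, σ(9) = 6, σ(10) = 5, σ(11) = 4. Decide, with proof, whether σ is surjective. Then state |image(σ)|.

Every element of the codomain has a preimage: 1 = σ(5), 2 = σ(3), 3 = σ(4), 4 = σ(2), 5 = σ(10), 6 = σ(9), 7 = σ(1).
Hence σ is surjective.
The image of σ is {1, 2, 3, 4, 5, 6, 7}, which has 7 elements.

7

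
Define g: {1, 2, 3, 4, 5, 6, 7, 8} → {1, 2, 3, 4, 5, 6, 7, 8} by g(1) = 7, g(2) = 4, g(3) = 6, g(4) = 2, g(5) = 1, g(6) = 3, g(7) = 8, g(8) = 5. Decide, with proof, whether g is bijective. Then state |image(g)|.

The values 7, 4, 6, 2, 1, 3, 8, 5 are a permutation of {1, 2, 3, 4, 5, 6, 7, 8}: each element appears exactly once.
So g is injective and surjective, hence bijective.
The image of g is {1, 2, 3, 4, 5, 6, 7, 8}, which has 8 elements.

8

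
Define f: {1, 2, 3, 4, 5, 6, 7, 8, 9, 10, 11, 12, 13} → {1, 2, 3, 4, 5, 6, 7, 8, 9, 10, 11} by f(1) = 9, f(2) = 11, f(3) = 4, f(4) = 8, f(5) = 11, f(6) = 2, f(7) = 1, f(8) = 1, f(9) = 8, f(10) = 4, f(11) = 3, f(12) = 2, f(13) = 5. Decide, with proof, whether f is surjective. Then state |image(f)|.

8

No element maps to 6, so f is not surjective.
The image of f is {1, 2, 3, 4, 5, 8, 9, 11}, which has 8 elements.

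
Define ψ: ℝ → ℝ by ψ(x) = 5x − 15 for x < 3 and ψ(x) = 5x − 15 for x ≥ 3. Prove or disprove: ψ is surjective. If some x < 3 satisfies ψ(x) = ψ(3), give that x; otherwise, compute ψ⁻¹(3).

Both pieces are strictly increasing (slopes 5 and 5), so each is injective on its own interval.
The left piece maps (−∞, 3) onto (−∞, 0); the right piece maps [3, ∞) onto [0, ∞).
These images together cover ℝ, so ψ is surjective.
Because the two images are disjoint, no x < 3 has ψ(x) = ψ(3), so we compute ψ⁻¹(3): 3 lies in [0, ∞), so solve 5x − 15 = 3: x = (3 + 15)/5 = 18/5.

18/5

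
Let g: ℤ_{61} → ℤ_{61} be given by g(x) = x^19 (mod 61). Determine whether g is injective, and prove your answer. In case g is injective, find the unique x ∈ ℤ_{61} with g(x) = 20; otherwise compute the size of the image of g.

58

Since 61 is prime, the nonzero elements of ℤ_{61} form a cyclic group of order 60.
As gcd(19, 60) = 1, raising to the 19th power is a bijection on this group: if u^19 ≡ v^19 then (uv^{−1})^19 = 1, and the only element of order dividing gcd(19, 60) = 1 is 1, so u = v.
With g(0) = 0 this makes g injective on all of ℤ_{61}, hence bijective (finite equal-size domain and codomain). In particular g is injective.
Since g is injective, we find the preimage of 20. The inverse of x ↦ x^19 on (ℤ_{61})^× is x ↦ x^19, because 19·19 = 361 = 6·60 + 1 ≡ 1 (mod 60) and x^{60} = 1 for x ≠ 0 (Fermat). So g⁻¹(20) = 20^19 mod 61.
Repeated squaring mod 61: 20^1 ≡ 20, 20^2 ≡ 20² = 400 ≡ 34, 20^4 ≡ 34² = 1156 ≡ 58, 20^8 ≡ 58² = 3364 ≡ 9, 20^16 ≡ 9² = 81 ≡ 20. Since 19 = 16 + 2 + 1, 20^19 ≡ 20·34·20: 20·34 = 680 ≡ 9, then 9·20 = 180 ≡ 58. So 20^19 ≡ 58 (mod 61).
Hence g⁻¹(20) = 58.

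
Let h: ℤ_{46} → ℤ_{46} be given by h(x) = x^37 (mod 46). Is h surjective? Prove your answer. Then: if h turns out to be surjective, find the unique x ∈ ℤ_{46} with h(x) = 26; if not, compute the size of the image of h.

Computing x^37 mod 46 for each x (by repeated squaring, reducing mod 46 at every step), the values h(0), h(1), …, h(45) are: 0, 1, 16, 35, 26, 19, 8, 37, 2, 29, 28, 33, 36, 41, 40, 21, 32, 15, 4, 43, 34, 7, 22, 23, 24, 39, 12, 3, 42, 31, 14, 25, 6, 5, 10, 13, 18, 17, 44, 9, 38, 27, 20, 11, 30, 45.
Every element of ℤ_{46} appears exactly once in this list, so h is a bijection, and in particular surjective.
Since h is surjective, we read off the preimage of 26 from the same table: h(4) = 26, so h⁻¹(26) = 4.

4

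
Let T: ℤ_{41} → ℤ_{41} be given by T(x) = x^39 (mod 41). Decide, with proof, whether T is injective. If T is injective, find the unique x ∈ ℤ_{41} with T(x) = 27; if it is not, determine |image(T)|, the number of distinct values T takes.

38

Since 41 is prime, the nonzero elements of ℤ_{41} form a cyclic group of order 40.
As gcd(39, 40) = 1, raising to the 39th power is a bijection on this group: if x_1^39 ≡ x_2^39 then (x_1x_2^{−1})^39 = 1, and the only element of order dividing gcd(39, 40) = 1 is 1, so x_1 = x_2.
With T(0) = 0 this makes T injective on all of ℤ_{41}, hence bijective (finite equal-size domain and codomain). In particular T is injective.
Since T is injective, we find the preimage of 27. The inverse of x ↦ x^39 on (ℤ_{41})^× is x ↦ x^39, because 39·39 = 1521 = 38·40 + 1 ≡ 1 (mod 40) and x^{40} = 1 for x ≠ 0 (Fermat). So T⁻¹(27) = 27^39 mod 41.
Repeated squaring mod 41: 27^1 ≡ 27, 27^2 ≡ 27² = 729 ≡ 32, 27^4 ≡ 32² = 1024 ≡ 40, 27^8 ≡ 40² = 1600 ≡ 1, 27^16 ≡ 1² = 1, 27^32 ≡ 1² = 1. Since 39 = 32 + 4 + 2 + 1, 27^39 ≡ 1·40·32·27: 1·40 = 40, then 40·32 = 1280 ≡ 9, then 9·27 = 243 ≡ 38. So 27^39 ≡ 38 (mod 41).
Hence T⁻¹(27) = 38.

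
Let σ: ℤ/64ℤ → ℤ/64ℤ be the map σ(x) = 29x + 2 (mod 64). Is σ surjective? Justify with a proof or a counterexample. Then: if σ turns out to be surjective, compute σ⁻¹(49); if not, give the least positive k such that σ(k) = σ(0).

By definition, surjectivity means every element of the codomain has a preimage under σ.
Since gcd(29, 64) = 1, 29 is invertible modulo 64. Euclid's algorithm: 64 = 2·29 + 6, 29 = 4·6 + 5, 6 = 1·5 + 1; back-substituting gives 1 = 53·29 − 24·64, so 29⁻¹ ≡ 53 (mod 64).
Then y ↦ 53(y − 2) is a two-sided inverse to σ, so every y ∈ ℤ/64ℤ has a preimage.
Therefore σ is surjective.
Since σ is surjective, we find σ⁻¹(49): we need 29x ≡ 49 − 2 ≡ 47 (mod 64). Using 29⁻¹ = 53: x ≡ 53·47 = 2491 = 38·64 + 59, so x = 59.
Check: σ(59) = 29·59 + 2 = 1713 = 26·64 + 49 ≡ 49 (mod 64).

59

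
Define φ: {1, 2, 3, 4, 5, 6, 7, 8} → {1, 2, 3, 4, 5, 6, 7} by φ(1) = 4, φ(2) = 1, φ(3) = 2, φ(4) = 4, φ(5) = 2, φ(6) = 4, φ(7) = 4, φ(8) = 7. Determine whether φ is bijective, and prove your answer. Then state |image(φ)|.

φ(1) = 4 = φ(4) with 1 ≠ 4, so φ is not injective, hence not bijective.
The image of φ is {1, 2, 4, 7}, which has 4 elements.

4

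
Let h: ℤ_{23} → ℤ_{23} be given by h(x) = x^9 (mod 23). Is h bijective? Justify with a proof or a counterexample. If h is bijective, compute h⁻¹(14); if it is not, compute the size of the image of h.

Since 23 is prime, the nonzero elements of ℤ_{23} form a cyclic group of order 22.
As gcd(9, 22) = 1, raising to the 9th power is a bijection on this group: if u^9 ≡ v^9 then (uv^{−1})^9 = 1, and the only element of order dividing gcd(9, 22) = 1 is 1, so u = v.
With h(0) = 0 this makes h injective on all of ℤ_{23}, hence bijective (finite equal-size domain and codomain). In particular h is bijective.
Since h is bijective, we find the preimage of 14. The inverse of x ↦ x^9 on (ℤ_{23})^× is x ↦ x^5, because 9·5 = 45 = 2·22 + 1 ≡ 1 (mod 22) and x^{22} = 1 for x ≠ 0 (Fermat). So h⁻¹(14) = 14^5 mod 23.
Repeated squaring mod 23: 14^1 ≡ 14, 14^2 ≡ 14² = 196 ≡ 12, 14^4 ≡ 12² = 144 ≡ 6. Since 5 = 4 + 1, 14^5 ≡ 6·14: 6·14 = 84 ≡ 15. So 14^5 ≡ 15 (mod 23).
Hence h⁻¹(14) = 15.

15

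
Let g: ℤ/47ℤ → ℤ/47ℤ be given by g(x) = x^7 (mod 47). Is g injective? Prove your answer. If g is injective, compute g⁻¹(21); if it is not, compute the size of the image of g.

Since 47 is prime, the nonzero elements of ℤ/47ℤ form a cyclic group of order 46.
As gcd(7, 46) = 1, raising to the 7th power is a bijection on this group: if x_1^7 ≡ x_2^7 then (x_1x_2^{−1})^7 = 1, and the only element of order dividing gcd(7, 46) = 1 is 1, so x_1 = x_2.
With g(0) = 0 this makes g injective on all of ℤ/47ℤ, hence bijective (finite equal-size domain and codomain). In particular g is injective.
Since g is injective, we find the preimage of 21. The inverse of x ↦ x^7 on (ℤ/47ℤ)^× is x ↦ x^33, because 7·33 = 231 = 5·46 + 1 ≡ 1 (mod 46) and x^{46} = 1 for x ≠ 0 (Fermat). So g⁻¹(21) = 21^33 mod 47.
Repeated squaring mod 47: 21^1 ≡ 21, 21^2 ≡ 21² = 441 ≡ 18, 21^4 ≡ 18² = 324 ≡ 42, 21^8 ≡ 42² = 1764 ≡ 25, 21^16 ≡ 25² = 625 ≡ 14, 21^32 ≡ 14² = 196 ≡ 8. Since 33 = 32 + 1, 21^33 ≡ 8·21: 8·21 = 168 ≡ 27. So 21^33 ≡ 27 (mod 47).
Hence g⁻¹(21) = 27.

27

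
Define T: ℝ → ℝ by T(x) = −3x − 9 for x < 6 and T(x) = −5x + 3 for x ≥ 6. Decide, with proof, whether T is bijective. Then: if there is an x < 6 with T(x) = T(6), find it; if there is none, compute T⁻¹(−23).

14/3

Both pieces are strictly decreasing (slopes −3 and −5), so each is injective on its own interval.
The left piece maps (−∞, 6) onto (−27, ∞); the right piece maps [6, ∞) onto (−∞, −27].
Since −27 = −27, the images partition ℝ: T is injective and surjective, hence bijective.
Because the two images are disjoint, no x < 6 has T(x) = T(6), so we compute T⁻¹(−23): −23 lies in (−27, ∞), so solve −3x − 9 = −23: x = (−23 + 9)/(−3) = 14/3.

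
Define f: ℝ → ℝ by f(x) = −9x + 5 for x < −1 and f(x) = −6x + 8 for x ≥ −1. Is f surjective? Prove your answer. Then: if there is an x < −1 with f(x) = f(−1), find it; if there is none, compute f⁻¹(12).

-2/3

Both pieces are strictly decreasing (slopes −9 and −6), so each is injective on its own interval.
The left piece maps (−∞, −1) onto (14, ∞); the right piece maps [−1, ∞) onto (−∞, 14].
These images together cover ℝ, so f is surjective.
Because the two images are disjoint, no x < −1 has f(x) = f(−1), so we compute f⁻¹(12): 12 lies in (−∞, 14], so solve −6x + 8 = 12: x = (12 − 8)/(−6) = −2/3.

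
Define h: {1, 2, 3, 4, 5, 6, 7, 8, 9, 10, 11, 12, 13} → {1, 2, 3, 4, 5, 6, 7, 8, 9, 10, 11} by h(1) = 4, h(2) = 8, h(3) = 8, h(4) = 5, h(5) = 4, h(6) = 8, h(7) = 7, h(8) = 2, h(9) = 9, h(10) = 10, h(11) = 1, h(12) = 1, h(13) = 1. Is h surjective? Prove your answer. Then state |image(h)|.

8

No element maps to 3, so h is not surjective.
The image of h is {1, 2, 4, 5, 7, 8, 9, 10}, which has 8 elements.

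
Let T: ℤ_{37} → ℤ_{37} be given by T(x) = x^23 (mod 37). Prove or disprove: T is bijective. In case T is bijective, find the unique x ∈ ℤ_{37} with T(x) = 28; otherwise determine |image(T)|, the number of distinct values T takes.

30

Since 37 is prime, the nonzero elements of ℤ_{37} form a cyclic group of order 36.
As gcd(23, 36) = 1, raising to the 23rd power is a bijection on this group: if s^23 ≡ t^23 then (st^{−1})^23 = 1, and the only element of order dividing gcd(23, 36) = 1 is 1, so s = t.
With T(0) = 0 this makes T injective on all of ℤ_{37}, hence bijective (finite equal-size domain and codomain). In particular T is bijective.
Since T is bijective, we find the preimage of 28. The inverse of x ↦ x^23 on (ℤ_{37})^× is x ↦ x^11, because 23·11 = 253 = 7·36 + 1 ≡ 1 (mod 36) and x^{36} = 1 for x ≠ 0 (Fermat). So T⁻¹(28) = 28^11 mod 37.
Repeated squaring mod 37: 28^1 ≡ 28, 28^2 ≡ 28² = 784 ≡ 7, 28^4 ≡ 7² = 49 ≡ 12, 28^8 ≡ 12² = 144 ≡ 33. Since 11 = 8 + 2 + 1, 28^11 ≡ 33·7·28: 33·7 = 231 ≡ 9, then 9·28 = 252 ≡ 30. So 28^11 ≡ 30 (mod 37).
Hence T⁻¹(28) = 30.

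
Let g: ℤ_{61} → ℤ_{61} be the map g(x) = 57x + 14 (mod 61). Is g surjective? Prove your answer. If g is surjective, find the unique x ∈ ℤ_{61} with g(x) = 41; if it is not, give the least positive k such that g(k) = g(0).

By definition, surjectivity means every element of the codomain has a preimage under g.
Since gcd(57, 61) = 1, 57 is invertible modulo 61. Euclid's algorithm: 61 = 1·57 + 4, 57 = 14·4 + 1; back-substituting gives 1 = 15·57 − 14·61, so 57⁻¹ ≡ 15 (mod 61).
Then y ↦ 15(y − 14) is a two-sided inverse to g, so every y ∈ ℤ_{61} has a preimage.
Hence g is surjective.
Since g is surjective, we compute g⁻¹(41): solve 57x + 14 ≡ 41 (mod 61), i.e. 57x ≡ 27 (mod 61).
Multiplying by 57⁻¹ = 15 gives x ≡ 15·27 = 405 = 6·61 + 39 ≡ 39 (mod 61).
Check: g(39) = 57·39 + 14 = 2237 = 36·61 + 41 ≡ 41 (mod 61).

39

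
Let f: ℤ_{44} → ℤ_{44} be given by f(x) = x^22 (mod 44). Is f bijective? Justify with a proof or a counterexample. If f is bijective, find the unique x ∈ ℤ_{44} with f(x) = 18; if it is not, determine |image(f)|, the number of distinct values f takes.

f(10): Repeated squaring mod 44: 10^1 ≡ 10, 10^2 ≡ 10² = 100 ≡ 12, 10^4 ≡ 12² = 144 ≡ 12, 10^8 ≡ 12² = 144 ≡ 12, 10^16 ≡ 12² = 144 ≡ 12. Since 22 = 16 + 4 + 2, 10^22 ≡ 12·12·12: 12·12 = 144 ≡ 12, then 12·12 = 144 ≡ 12. So 10^22 ≡ 12 (mod 44).
f(12): Repeated squaring mod 44: 12^1 ≡ 12, 12^2 ≡ 12² = 144 ≡ 12, 12^4 ≡ 12² = 144 ≡ 12, 12^8 ≡ 12² = 144 ≡ 12, 12^16 ≡ 12² = 144 ≡ 12. Since 22 = 16 + 4 + 2, 12^22 ≡ 12·12·12: 12·12 = 144 ≡ 12, then 12·12 = 144 ≡ 12. So 12^22 ≡ 12 (mod 44).
So f(10) = f(12) = 12 while 10 ≠ 12, so f is not injective, hence not bijective.
Since f is not bijective, we determine |image(f)|. Computing x^22 mod 44 for each x (by repeated squaring, reducing mod 44 at every step), the values f(0), f(1), …, f(43) are: 0, 1, 4, 9, 16, 25, 36, 5, 20, 37, 12, 33, 12, 37, 20, 5, 36, 25, 16, 9, 4, 1, 0, 1, 4, 9, 16, 25, 36, 5, 20, 37, 12, 33, 12, 37, 20, 5, 36, 25, 16, 9, 4, 1.
The distinct values are {0, 1, 4, 5, 9, 12, 16, 20, 25, 33, 36, 37}; there are 12 of them.

12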